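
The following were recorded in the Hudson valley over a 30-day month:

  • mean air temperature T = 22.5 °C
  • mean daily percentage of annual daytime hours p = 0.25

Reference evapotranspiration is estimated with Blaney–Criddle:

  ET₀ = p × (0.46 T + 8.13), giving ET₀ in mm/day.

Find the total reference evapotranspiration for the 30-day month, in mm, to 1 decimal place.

ET₀ = 0.25 × (0.46 × 22.5 + 8.13) = 0.25 × 18.480 = 4.6200 mm/d
Monthly total = 4.6200 × 30 = 138.600 mm

138.6 mm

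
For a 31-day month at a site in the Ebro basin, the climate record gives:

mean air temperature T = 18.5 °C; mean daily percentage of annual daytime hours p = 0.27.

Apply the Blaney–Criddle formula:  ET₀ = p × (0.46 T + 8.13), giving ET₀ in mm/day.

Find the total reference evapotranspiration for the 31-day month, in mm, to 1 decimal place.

139.3 mm

ET₀ = 0.27 × (0.46 × 18.5 + 8.13) = 0.27 × 16.640 = 4.4928 mm/d
Monthly total = 4.4928 × 31 = 139.277 mm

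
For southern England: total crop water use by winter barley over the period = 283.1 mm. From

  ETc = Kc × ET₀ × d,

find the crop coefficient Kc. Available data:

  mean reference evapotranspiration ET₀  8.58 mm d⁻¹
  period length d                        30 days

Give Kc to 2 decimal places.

ETc = Kc × ET₀ × d  ⇒  Kc = ETc / (ET₀ × d)
Kc = 283.1 / (8.58 × 30) = 283.1 / 257.40 = 1.0998

1.10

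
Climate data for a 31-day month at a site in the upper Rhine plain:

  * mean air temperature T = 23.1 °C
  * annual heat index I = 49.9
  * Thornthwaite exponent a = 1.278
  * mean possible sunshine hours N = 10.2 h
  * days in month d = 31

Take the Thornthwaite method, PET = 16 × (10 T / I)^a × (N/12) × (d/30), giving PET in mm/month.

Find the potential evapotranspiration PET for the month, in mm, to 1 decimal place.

99.6 mm

10T/I = 10 × 23.1 / 49.9 = 4.6293
(10T/I)^a = 4.6293^1.278 = 7.0881
Uncorrected PET = 16 × 7.0881 = 113.410 mm
Correction = (N/12)(d/30) = (10.2/12)(31/30) = 0.8783
PET = 113.410 × 0.8783 = 99.608 mm/month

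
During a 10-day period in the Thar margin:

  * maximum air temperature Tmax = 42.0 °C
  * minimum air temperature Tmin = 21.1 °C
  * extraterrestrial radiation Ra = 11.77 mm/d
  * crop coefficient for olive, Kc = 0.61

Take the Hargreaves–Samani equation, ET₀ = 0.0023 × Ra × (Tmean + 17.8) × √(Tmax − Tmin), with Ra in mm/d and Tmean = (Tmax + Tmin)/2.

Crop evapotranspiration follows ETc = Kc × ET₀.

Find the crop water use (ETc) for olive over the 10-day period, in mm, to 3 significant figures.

Tmean = (42.0 + 21.1)/2 = 31.55 °C
ET₀ = 0.0023 × 11.77 × (31.55 + 17.8) × √20.9 = 0.0023 × 11.77 × 49.35 × 4.5717 = 6.1076 mm/d
ETc = Kc × ET₀ = 0.61 × 6.1076 = 3.7256 mm/d
Over 10 days: 3.7256 × 10 = 37.256 mm

37.3 mm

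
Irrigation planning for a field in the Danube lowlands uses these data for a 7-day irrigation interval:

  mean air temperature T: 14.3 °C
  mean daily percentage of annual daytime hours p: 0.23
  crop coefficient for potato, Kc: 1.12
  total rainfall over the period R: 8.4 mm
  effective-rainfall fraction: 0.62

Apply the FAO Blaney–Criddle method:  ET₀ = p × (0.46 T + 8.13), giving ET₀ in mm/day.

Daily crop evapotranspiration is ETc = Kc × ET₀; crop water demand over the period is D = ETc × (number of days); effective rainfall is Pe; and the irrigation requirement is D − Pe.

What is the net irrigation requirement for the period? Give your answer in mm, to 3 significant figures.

21.3 mm

ET₀ = 0.23 × (0.46 × 14.3 + 8.13) = 0.23 × 14.708 = 3.3828 mm/d
ETc = Kc × ET₀ = 1.12 × 3.3828 = 3.7887 mm/d
Crop demand D = ETc × 7 d = 3.7887 × 7 = 26.521 mm
Pe = 0.62 × 8.4 = 5.208 mm
D − Pe = 26.521 − 5.208 = 21.313 mm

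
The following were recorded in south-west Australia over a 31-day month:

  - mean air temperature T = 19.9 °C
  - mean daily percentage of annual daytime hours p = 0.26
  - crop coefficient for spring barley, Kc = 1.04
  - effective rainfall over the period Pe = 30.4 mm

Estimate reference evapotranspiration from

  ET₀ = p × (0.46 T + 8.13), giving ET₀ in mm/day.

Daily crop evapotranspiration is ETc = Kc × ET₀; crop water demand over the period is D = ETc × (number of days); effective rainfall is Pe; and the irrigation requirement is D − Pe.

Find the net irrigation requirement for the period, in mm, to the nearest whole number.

114 mm

ET₀ = 0.26 × (0.46 × 19.9 + 8.13) = 0.26 × 17.284 = 4.4938 mm/d
ETc = Kc × ET₀ = 1.04 × 4.4938 = 4.6736 mm/d
Crop demand D = ETc × 31 d = 4.6736 × 31 = 144.882 mm
D − Pe = 144.882 − 30.4 = 114.482 mm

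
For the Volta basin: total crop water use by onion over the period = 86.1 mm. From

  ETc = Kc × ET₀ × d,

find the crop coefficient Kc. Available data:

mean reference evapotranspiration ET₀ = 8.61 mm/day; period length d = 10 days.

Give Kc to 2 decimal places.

ETc = Kc × ET₀ × d  ⇒  Kc = ETc / (ET₀ × d)
Kc = 86.1 / (8.61 × 10) = 86.1 / 86.10 = 1.0000

1.00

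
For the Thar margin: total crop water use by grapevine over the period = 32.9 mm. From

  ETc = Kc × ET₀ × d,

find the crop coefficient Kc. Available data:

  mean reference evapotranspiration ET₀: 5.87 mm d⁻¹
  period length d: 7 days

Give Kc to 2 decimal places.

ETc = Kc × ET₀ × d  ⇒  Kc = ETc / (ET₀ × d)
Kc = 32.9 / (5.87 × 7) = 32.9 / 41.09 = 0.8007

0.80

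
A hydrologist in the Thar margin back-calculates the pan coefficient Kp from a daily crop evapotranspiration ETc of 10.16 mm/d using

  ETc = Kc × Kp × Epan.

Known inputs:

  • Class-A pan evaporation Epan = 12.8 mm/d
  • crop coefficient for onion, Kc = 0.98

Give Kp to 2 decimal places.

0.81

ETc = Kc × Kp × Epan  ⇒  Kp = ETc / (Kc × Epan)
Kp = 10.16 / (0.98 × 12.8) = 10.16 / 12.544 = 0.8099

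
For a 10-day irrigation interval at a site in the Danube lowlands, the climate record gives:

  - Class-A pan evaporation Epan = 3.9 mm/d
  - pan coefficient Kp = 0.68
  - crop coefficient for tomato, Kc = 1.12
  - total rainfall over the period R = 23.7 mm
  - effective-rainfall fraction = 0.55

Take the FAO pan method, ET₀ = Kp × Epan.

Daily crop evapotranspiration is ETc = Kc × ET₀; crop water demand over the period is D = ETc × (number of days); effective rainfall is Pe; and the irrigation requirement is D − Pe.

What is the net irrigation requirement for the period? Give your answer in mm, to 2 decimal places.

16.67 mm

ET₀ = 0.68 × 3.9 = 2.6520 mm/d
ETc = Kc × ET₀ = 1.12 × 2.6520 = 2.9702 mm/d
Crop demand D = ETc × 10 d = 2.9702 × 10 = 29.702 mm
Pe = 0.55 × 23.7 = 13.035 mm
D − Pe = 29.702 − 13.035 = 16.667 mm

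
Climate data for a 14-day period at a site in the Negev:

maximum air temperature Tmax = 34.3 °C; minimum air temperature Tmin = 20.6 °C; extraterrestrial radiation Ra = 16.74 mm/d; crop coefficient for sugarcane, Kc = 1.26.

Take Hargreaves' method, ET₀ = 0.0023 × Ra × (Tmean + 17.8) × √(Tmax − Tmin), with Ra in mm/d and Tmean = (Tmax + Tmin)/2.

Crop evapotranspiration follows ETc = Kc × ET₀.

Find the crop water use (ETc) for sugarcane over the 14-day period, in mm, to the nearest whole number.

Tmean = (34.3 + 20.6)/2 = 27.45 °C
ET₀ = 0.0023 × 16.74 × (27.45 + 17.8) × √13.7 = 0.0023 × 16.74 × 45.25 × 3.7014 = 6.4486 mm/d
ETc = Kc × ET₀ = 1.26 × 6.4486 = 8.1252 mm/d
Over 14 days: 8.1252 × 14 = 113.753 mm

114 mm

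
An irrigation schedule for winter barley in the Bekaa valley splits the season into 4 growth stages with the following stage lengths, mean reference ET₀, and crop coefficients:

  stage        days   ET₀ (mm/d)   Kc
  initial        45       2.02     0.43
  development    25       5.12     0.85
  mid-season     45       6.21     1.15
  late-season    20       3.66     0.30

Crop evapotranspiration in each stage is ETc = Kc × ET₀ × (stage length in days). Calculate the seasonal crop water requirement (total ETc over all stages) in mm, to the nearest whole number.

initial: 0.43 × 2.02 × 45 = 39.09 mm
development: 0.85 × 5.12 × 25 = 108.80 mm
mid-season: 1.15 × 6.21 × 45 = 321.37 mm
late-season: 0.30 × 3.66 × 20 = 21.96 mm
Seasonal total = 491.22 mm

491 mm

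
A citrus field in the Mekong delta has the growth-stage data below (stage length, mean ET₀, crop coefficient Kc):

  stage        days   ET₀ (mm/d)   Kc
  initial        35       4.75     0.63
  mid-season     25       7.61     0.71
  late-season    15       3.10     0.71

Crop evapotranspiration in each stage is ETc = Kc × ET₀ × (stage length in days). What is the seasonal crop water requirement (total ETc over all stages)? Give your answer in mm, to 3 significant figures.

initial: 0.63 × 4.75 × 35 = 104.74 mm
mid-season: 0.71 × 7.61 × 25 = 135.08 mm
late-season: 0.71 × 3.10 × 15 = 33.02 mm
Seasonal total = 272.84 mm

273 mm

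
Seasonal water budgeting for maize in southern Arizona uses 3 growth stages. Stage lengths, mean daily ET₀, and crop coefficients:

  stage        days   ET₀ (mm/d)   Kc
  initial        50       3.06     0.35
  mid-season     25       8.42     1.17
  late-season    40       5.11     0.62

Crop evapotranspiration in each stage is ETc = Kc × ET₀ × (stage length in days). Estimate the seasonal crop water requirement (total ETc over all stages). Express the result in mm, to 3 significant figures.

427 mm

initial: 0.35 × 3.06 × 50 = 53.55 mm
mid-season: 1.17 × 8.42 × 25 = 246.29 mm
late-season: 0.62 × 5.11 × 40 = 126.73 mm
Seasonal total = 426.57 mm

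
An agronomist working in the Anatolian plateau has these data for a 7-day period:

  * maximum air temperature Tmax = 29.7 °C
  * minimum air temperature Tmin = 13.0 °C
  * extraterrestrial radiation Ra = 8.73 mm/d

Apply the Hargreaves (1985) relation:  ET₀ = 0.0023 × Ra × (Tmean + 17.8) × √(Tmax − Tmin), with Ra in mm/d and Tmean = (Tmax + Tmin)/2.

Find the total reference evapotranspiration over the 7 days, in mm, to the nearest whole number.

Tmean = (29.7 + 13.0)/2 = 21.35 °C
ET₀ = 0.0023 × 8.73 × (21.35 + 17.8) × √16.7 = 0.0023 × 8.73 × 39.15 × 4.0866 = 3.2124 mm/d
Over 7 days: 3.2124 × 7 = 22.487 mm

22 mm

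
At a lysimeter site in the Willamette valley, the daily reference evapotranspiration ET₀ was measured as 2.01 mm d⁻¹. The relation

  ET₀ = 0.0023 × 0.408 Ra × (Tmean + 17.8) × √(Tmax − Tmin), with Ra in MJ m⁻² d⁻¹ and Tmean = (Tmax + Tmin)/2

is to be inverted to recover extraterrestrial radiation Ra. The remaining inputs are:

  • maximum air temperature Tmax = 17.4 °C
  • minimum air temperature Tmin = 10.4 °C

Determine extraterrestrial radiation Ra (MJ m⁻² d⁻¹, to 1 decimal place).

25.5 MJ m⁻² d⁻¹

Tmean = (17.4+10.4)/2 = 13.90 °C; ΔT = 7.0
Ra = ET₀ / [0.0023 × 0.408 × (Tmean+17.8) × √ΔT]
   = 2.01 / (0.0023 × 0.408 × 31.70 × 2.6458) = 25.538 MJ m⁻² d⁻¹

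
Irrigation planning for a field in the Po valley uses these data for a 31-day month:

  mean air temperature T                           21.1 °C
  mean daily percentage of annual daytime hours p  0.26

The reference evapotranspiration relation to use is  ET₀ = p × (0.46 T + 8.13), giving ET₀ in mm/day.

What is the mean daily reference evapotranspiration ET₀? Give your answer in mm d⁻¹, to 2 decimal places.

ET₀ = 0.26 × (0.46 × 21.1 + 8.13) = 0.26 × 17.836 = 4.6374 mm/d

4.64 mm d⁻¹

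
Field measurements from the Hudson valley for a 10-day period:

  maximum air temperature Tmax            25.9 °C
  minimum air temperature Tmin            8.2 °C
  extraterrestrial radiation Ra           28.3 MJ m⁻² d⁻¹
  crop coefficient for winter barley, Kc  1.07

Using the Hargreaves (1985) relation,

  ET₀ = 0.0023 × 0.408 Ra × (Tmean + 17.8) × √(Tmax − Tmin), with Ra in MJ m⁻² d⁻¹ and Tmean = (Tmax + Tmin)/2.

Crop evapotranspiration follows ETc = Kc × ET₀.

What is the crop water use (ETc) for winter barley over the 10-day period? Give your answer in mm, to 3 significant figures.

41.7 mm

Tmean = (25.9 + 8.2)/2 = 17.05 °C
0.408 Ra = 0.408 × 28.3 = 11.5464 mm/d equivalent
ET₀ = 0.0023 × 11.5464 × (17.05 + 17.8) × √17.7 = 0.0023 × 11.5464 × 34.85 × 4.2071 = 3.8937 mm/d
ETc = Kc × ET₀ = 1.07 × 3.8937 = 4.1663 mm/d
Over 10 days: 4.1663 × 10 = 41.663 mm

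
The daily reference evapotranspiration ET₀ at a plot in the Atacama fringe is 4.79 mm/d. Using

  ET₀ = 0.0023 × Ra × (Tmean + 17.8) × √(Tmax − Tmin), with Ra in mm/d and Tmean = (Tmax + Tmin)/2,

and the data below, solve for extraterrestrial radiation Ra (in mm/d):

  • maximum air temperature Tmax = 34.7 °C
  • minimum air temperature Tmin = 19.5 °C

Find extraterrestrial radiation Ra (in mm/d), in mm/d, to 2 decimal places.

11.90 mm/d

Tmean = 27.10 °C; √ΔT = 3.8987
Ra = ET₀ / [0.0023 × (Tmean+17.8) × √ΔT] = 4.79 / (0.0023 × 44.90 × 3.8987) = 11.897 mm/d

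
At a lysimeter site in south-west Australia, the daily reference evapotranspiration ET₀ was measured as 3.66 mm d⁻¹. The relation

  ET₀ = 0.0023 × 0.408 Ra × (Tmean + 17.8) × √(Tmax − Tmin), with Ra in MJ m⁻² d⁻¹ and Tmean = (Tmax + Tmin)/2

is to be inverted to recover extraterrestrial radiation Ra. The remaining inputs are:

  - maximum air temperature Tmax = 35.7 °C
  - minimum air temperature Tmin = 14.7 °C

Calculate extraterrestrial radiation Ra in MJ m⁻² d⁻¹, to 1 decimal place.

Tmean = (35.7+14.7)/2 = 25.20 °C; ΔT = 21.0
Ra = ET₀ / [0.0023 × 0.408 × (Tmean+17.8) × √ΔT]
   = 3.66 / (0.0023 × 0.408 × 43.00 × 4.5826) = 19.793 MJ m⁻² d⁻¹

19.8 MJ m⁻² d⁻¹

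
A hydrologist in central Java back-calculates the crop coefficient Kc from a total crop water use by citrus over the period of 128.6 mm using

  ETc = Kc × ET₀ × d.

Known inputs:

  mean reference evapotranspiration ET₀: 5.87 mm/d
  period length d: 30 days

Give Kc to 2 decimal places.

0.73

ETc = Kc × ET₀ × d  ⇒  Kc = ETc / (ET₀ × d)
Kc = 128.6 / (5.87 × 30) = 128.6 / 176.10 = 0.7303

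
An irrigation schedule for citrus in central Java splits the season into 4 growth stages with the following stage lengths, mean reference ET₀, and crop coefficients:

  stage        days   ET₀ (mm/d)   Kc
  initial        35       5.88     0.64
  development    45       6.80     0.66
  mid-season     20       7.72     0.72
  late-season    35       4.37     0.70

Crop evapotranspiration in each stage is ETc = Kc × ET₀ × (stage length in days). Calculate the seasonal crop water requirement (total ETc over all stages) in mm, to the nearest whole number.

552 mm

initial: 0.64 × 5.88 × 35 = 131.71 mm
development: 0.66 × 6.80 × 45 = 201.96 mm
mid-season: 0.72 × 7.72 × 20 = 111.17 mm
late-season: 0.70 × 4.37 × 35 = 107.07 mm
Seasonal total = 551.91 mm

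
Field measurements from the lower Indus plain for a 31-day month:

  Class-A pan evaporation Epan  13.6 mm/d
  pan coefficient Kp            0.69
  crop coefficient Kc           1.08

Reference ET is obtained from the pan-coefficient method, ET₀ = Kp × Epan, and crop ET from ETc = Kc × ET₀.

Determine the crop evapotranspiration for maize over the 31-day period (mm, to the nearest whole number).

314 mm

ET₀ = 0.69 × 13.6 = 9.3840 mm/d
ETc = Kc × ET₀ = 1.08 × 9.3840 = 10.1347 mm/d
Over 31 days: 10.1347 × 31 = 314.176 mm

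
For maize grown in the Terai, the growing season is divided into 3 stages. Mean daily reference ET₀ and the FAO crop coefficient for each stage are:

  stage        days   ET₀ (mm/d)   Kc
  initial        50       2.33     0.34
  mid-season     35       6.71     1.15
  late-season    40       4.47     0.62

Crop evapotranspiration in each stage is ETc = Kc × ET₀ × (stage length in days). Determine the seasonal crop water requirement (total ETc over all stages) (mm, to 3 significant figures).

421 mm

initial: 0.34 × 2.33 × 50 = 39.61 mm
mid-season: 1.15 × 6.71 × 35 = 270.08 mm
late-season: 0.62 × 4.47 × 40 = 110.86 mm
Seasonal total = 420.55 mm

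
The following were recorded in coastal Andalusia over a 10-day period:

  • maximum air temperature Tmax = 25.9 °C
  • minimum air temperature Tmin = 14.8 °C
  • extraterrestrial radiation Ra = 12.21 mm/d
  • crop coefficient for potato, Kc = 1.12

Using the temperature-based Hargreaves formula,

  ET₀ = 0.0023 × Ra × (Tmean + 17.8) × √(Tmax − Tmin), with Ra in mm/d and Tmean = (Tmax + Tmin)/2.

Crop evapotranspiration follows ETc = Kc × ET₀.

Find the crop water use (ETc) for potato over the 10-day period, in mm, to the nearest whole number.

Tmean = (25.9 + 14.8)/2 = 20.35 °C
ET₀ = 0.0023 × 12.21 × (20.35 + 17.8) × √11.1 = 0.0023 × 12.21 × 38.15 × 3.3317 = 3.5695 mm/d
ETc = Kc × ET₀ = 1.12 × 3.5695 = 3.9978 mm/d
Over 10 days: 3.9978 × 10 = 39.978 mm

40 mm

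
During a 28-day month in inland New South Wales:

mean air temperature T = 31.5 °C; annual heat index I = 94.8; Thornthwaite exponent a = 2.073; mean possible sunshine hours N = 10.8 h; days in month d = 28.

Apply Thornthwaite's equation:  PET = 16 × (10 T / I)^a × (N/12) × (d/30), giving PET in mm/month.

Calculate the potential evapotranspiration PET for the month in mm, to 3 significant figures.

10T/I = 10 × 31.5 / 94.8 = 3.3228
(10T/I)^a = 3.3228^2.073 = 12.0525
Uncorrected PET = 16 × 12.0525 = 192.840 mm
Correction = (N/12)(d/30) = (10.8/12)(28/30) = 0.8400
PET = 192.840 × 0.8400 = 161.986 mm/month

162 mm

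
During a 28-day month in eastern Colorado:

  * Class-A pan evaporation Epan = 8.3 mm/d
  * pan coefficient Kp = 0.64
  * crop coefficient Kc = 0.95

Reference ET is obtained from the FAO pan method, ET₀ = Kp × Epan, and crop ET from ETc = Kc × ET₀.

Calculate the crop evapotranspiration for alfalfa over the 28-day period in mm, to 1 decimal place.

141.3 mm

ET₀ = 0.64 × 8.3 = 5.3120 mm/d
ETc = Kc × ET₀ = 0.95 × 5.3120 = 5.0464 mm/d
Over 28 days: 5.0464 × 28 = 141.299 mm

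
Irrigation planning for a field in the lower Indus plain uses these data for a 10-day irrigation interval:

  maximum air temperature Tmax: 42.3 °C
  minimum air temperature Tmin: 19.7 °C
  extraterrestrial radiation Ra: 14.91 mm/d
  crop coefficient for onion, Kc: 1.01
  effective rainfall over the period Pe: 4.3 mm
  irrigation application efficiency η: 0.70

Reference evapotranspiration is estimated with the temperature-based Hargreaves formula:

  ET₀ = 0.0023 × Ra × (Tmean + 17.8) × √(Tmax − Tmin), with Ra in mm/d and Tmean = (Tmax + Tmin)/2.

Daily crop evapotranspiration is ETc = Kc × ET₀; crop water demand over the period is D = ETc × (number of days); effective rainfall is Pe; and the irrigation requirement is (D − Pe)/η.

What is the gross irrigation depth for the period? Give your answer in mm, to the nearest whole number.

Tmean = (42.3 + 19.7)/2 = 31.00 °C
ET₀ = 0.0023 × 14.91 × (31.00 + 17.8) × √22.6 = 0.0023 × 14.91 × 48.80 × 4.7539 = 7.9556 mm/d
ETc = Kc × ET₀ = 1.01 × 7.9556 = 8.0352 mm/d
Crop demand D = ETc × 10 d = 8.0352 × 10 = 80.352 mm
D − Pe = 80.352 − 4.3 = 76.052 mm
Gross irrigation = 76.052 / 0.70 = 108.646 mm

109 mm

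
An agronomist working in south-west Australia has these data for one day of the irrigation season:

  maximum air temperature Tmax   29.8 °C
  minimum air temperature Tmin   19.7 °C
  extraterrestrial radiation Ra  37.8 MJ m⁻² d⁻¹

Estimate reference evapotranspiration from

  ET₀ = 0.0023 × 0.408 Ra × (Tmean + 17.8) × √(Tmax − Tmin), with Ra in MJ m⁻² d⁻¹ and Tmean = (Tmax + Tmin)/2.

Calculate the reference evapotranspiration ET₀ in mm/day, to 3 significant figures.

4.80 mm/day

Tmean = (29.8 + 19.7)/2 = 24.75 °C
0.408 Ra = 0.408 × 37.8 = 15.4224 mm/d equivalent
ET₀ = 0.0023 × 15.4224 × (24.75 + 17.8) × √10.1 = 0.0023 × 15.4224 × 42.55 × 3.1780 = 4.7966 mm/d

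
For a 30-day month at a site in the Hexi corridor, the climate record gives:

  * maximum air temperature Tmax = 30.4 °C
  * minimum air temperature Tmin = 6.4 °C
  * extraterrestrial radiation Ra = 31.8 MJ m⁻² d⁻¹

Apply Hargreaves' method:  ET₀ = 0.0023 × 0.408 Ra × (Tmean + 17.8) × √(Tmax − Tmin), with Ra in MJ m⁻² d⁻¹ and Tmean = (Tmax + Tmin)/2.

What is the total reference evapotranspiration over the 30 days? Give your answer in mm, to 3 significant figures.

159 mm

Tmean = (30.4 + 6.4)/2 = 18.40 °C
0.408 Ra = 0.408 × 31.8 = 12.9744 mm/d equivalent
ET₀ = 0.0023 × 12.9744 × (18.40 + 17.8) × √24.0 = 0.0023 × 12.9744 × 36.20 × 4.8990 = 5.2921 mm/d
Over 30 days: 5.2921 × 30 = 158.763 mm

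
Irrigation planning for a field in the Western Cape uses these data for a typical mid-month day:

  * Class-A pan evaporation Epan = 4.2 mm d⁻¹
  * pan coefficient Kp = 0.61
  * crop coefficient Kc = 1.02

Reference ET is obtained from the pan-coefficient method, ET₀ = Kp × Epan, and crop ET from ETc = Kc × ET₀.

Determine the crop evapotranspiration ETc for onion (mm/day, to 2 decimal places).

ET₀ = 0.61 × 4.2 = 2.5620 mm/d
ETc = Kc × ET₀ = 1.02 × 2.5620 = 2.6132 mm/d

2.61 mm/day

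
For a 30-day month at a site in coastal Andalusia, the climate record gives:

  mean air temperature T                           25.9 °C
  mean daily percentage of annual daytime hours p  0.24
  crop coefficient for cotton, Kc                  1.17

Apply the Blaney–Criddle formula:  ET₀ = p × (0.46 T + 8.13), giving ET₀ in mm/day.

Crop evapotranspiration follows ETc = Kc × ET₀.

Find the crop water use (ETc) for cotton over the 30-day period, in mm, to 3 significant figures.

ET₀ = 0.24 × (0.46 × 25.9 + 8.13) = 0.24 × 20.044 = 4.8106 mm/d
ETc = Kc × ET₀ = 1.17 × 4.8106 = 5.6284 mm/d
Over 30 days: 5.6284 × 30 = 168.852 mm

169 mm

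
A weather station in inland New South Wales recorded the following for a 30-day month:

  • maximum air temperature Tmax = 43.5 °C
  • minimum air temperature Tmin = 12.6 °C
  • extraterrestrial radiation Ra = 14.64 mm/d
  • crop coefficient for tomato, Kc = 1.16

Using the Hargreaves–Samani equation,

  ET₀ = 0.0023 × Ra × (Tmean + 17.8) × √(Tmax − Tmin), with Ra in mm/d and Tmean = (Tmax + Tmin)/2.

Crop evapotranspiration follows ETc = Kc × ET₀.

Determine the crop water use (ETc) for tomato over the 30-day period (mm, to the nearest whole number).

Tmean = (43.5 + 12.6)/2 = 28.05 °C
ET₀ = 0.0023 × 14.64 × (28.05 + 17.8) × √30.9 = 0.0023 × 14.64 × 45.85 × 5.5588 = 8.5820 mm/d
ETc = Kc × ET₀ = 1.16 × 8.5820 = 9.9551 mm/d
Over 30 days: 9.9551 × 30 = 298.653 mm

299 mm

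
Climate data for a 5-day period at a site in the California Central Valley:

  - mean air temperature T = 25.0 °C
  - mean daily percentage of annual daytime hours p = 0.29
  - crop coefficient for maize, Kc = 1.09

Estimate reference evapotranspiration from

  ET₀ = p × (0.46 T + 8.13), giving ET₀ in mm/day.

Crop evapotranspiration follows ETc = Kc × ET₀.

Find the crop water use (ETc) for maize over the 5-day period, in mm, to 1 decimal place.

ET₀ = 0.29 × (0.46 × 25.0 + 8.13) = 0.29 × 19.630 = 5.6927 mm/d
ETc = Kc × ET₀ = 1.09 × 5.6927 = 6.2050 mm/d
Over 5 days: 6.2050 × 5 = 31.025 mm

31.0 mm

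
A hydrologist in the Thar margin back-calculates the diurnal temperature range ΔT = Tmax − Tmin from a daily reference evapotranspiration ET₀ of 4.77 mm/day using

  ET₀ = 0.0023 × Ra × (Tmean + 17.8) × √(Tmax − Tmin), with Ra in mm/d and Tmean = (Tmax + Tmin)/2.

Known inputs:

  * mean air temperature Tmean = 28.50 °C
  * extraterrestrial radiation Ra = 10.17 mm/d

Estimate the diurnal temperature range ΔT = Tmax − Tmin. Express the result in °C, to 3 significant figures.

19.4 °C

√ΔT = ET₀ / [0.0023 × Ra × (Tmean+17.8)] = 4.77 / (0.0023 × 10.17 × 46.30) = 4.4044
ΔT = 4.4044² = 19.399 °C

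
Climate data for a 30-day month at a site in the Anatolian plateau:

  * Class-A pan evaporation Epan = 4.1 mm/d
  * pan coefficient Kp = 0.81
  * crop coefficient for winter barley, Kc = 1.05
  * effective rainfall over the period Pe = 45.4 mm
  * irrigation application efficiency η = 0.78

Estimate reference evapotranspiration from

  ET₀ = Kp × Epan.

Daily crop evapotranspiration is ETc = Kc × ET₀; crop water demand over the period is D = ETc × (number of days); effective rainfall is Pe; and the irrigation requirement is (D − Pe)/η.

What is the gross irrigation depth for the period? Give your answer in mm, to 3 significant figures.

ET₀ = 0.81 × 4.1 = 3.3210 mm/d
ETc = Kc × ET₀ = 1.05 × 3.3210 = 3.4871 mm/d
Crop demand D = ETc × 30 d = 3.4871 × 30 = 104.613 mm
D − Pe = 104.613 − 45.4 = 59.213 mm
Gross irrigation = 59.213 / 0.78 = 75.914 mm

75.9 mm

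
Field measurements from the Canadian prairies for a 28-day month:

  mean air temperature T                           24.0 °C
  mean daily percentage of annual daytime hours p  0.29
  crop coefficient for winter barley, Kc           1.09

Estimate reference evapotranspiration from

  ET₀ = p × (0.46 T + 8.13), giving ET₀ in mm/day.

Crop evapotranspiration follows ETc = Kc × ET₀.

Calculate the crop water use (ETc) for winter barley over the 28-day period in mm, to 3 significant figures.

ET₀ = 0.29 × (0.46 × 24.0 + 8.13) = 0.29 × 19.170 = 5.5593 mm/d
ETc = Kc × ET₀ = 1.09 × 5.5593 = 6.0596 mm/d
Over 28 days: 6.0596 × 28 = 169.669 mm

170 mm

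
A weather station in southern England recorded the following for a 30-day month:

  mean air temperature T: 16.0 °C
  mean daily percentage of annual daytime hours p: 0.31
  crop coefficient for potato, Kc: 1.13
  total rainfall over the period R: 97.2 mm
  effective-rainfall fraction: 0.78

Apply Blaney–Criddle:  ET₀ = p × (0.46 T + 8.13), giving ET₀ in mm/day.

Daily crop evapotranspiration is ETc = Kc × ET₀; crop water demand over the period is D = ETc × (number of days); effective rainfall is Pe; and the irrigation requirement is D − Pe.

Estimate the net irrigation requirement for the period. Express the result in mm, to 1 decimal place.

ET₀ = 0.31 × (0.46 × 16.0 + 8.13) = 0.31 × 15.490 = 4.8019 mm/d
ETc = Kc × ET₀ = 1.13 × 4.8019 = 5.4261 mm/d
Crop demand D = ETc × 30 d = 5.4261 × 30 = 162.783 mm
Pe = 0.78 × 97.2 = 75.816 mm
D − Pe = 162.783 − 75.816 = 86.967 mm

87.0 mm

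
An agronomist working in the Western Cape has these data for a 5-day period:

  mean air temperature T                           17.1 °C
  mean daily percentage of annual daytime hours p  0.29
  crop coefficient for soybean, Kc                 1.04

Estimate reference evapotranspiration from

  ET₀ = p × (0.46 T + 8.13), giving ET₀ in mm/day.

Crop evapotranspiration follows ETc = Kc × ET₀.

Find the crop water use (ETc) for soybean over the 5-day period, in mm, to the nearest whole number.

24 mm

ET₀ = 0.29 × (0.46 × 17.1 + 8.13) = 0.29 × 15.996 = 4.6388 mm/d
ETc = Kc × ET₀ = 1.04 × 4.6388 = 4.8244 mm/d
Over 5 days: 4.8244 × 5 = 24.122 mm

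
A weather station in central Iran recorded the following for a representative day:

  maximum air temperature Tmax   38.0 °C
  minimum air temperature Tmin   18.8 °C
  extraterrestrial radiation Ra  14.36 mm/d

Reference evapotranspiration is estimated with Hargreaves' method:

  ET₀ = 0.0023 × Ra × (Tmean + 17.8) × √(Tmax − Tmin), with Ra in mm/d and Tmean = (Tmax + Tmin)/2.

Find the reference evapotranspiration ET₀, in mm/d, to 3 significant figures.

Tmean = (38.0 + 18.8)/2 = 28.40 °C
ET₀ = 0.0023 × 14.36 × (28.40 + 17.8) × √19.2 = 0.0023 × 14.36 × 46.20 × 4.3818 = 6.6862 mm/d

6.69 mm/d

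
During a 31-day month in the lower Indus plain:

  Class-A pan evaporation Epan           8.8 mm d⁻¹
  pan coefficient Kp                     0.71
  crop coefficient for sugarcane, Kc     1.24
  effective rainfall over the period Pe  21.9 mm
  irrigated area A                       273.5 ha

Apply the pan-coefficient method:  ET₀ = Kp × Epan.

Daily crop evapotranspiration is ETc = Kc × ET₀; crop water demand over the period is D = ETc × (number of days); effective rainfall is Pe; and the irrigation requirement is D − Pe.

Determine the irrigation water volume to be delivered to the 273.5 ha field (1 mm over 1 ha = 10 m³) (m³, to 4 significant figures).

ET₀ = 0.71 × 8.8 = 6.2480 mm/d
ETc = Kc × ET₀ = 1.24 × 6.2480 = 7.7475 mm/d
Crop demand D = ETc × 31 d = 7.7475 × 31 = 240.173 mm
D − Pe = 240.173 − 21.9 = 218.273 mm
Volume = 218.273 mm × 273.5 ha × 10 = 596976.7 m³

597000 m³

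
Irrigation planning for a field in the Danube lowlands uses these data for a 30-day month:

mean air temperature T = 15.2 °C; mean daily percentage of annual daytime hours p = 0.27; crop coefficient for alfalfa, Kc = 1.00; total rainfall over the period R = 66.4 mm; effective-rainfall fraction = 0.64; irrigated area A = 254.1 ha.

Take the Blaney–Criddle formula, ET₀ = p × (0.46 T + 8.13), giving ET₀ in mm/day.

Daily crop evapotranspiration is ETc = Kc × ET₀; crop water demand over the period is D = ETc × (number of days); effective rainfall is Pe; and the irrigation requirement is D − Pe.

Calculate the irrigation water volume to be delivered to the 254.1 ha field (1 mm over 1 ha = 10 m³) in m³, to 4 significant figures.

ET₀ = 0.27 × (0.46 × 15.2 + 8.13) = 0.27 × 15.122 = 4.0829 mm/d
ETc = Kc × ET₀ = 1.00 × 4.0829 = 4.0829 mm/d
Crop demand D = ETc × 30 d = 4.0829 × 30 = 122.487 mm
Pe = 0.64 × 66.4 = 42.496 mm
D − Pe = 122.487 − 42.496 = 79.991 mm
Volume = 79.991 mm × 254.1 ha × 10 = 203257.1 m³

203300 m³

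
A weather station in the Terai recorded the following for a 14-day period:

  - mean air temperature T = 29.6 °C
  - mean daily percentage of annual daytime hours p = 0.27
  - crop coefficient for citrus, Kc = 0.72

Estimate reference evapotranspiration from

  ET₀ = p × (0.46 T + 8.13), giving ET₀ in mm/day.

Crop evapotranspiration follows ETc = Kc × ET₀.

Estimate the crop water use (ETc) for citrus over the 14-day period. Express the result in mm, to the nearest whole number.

59 mm

ET₀ = 0.27 × (0.46 × 29.6 + 8.13) = 0.27 × 21.746 = 5.8714 mm/d
ETc = Kc × ET₀ = 0.72 × 5.8714 = 4.2274 mm/d
Over 14 days: 4.2274 × 14 = 59.184 mm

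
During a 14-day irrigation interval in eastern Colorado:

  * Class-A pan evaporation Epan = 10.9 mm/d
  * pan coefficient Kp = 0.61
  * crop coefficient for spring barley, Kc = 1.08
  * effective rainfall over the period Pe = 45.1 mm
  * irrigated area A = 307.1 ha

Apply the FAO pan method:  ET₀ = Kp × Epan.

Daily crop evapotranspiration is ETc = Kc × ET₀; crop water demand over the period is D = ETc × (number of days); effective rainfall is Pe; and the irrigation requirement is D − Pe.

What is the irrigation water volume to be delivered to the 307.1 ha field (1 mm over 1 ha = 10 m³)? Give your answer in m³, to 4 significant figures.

170200 m³

ET₀ = 0.61 × 10.9 = 6.6490 mm/d
ETc = Kc × ET₀ = 1.08 × 6.6490 = 7.1809 mm/d
Crop demand D = ETc × 14 d = 7.1809 × 14 = 100.533 mm
D − Pe = 100.533 − 45.1 = 55.433 mm
Volume = 55.433 mm × 307.1 ha × 10 = 170234.7 m³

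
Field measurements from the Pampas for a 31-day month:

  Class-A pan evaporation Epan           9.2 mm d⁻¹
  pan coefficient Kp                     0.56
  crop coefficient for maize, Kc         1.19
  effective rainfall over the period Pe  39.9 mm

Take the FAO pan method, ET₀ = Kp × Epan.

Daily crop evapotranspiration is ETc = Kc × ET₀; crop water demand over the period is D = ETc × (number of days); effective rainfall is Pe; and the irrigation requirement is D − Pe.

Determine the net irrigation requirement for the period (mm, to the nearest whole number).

ET₀ = 0.56 × 9.2 = 5.1520 mm/d
ETc = Kc × ET₀ = 1.19 × 5.1520 = 6.1309 mm/d
Crop demand D = ETc × 31 d = 6.1309 × 31 = 190.058 mm
D − Pe = 190.058 − 39.9 = 150.158 mm

150 mm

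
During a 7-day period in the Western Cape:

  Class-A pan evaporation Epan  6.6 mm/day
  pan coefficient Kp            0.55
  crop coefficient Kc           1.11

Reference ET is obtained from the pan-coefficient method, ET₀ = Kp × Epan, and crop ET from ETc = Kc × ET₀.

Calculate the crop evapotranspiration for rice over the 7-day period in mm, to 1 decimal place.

ET₀ = 0.55 × 6.6 = 3.6300 mm/d
ETc = Kc × ET₀ = 1.11 × 3.6300 = 4.0293 mm/d
Over 7 days: 4.0293 × 7 = 28.205 mm

28.2 mm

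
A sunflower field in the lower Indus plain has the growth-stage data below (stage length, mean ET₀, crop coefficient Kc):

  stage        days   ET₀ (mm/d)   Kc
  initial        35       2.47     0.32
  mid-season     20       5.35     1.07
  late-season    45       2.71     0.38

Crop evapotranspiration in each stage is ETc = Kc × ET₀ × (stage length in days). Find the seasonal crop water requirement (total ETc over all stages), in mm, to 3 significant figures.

initial: 0.32 × 2.47 × 35 = 27.66 mm
mid-season: 1.07 × 5.35 × 20 = 114.49 mm
late-season: 0.38 × 2.71 × 45 = 46.34 mm
Seasonal total = 188.49 mm

188 mm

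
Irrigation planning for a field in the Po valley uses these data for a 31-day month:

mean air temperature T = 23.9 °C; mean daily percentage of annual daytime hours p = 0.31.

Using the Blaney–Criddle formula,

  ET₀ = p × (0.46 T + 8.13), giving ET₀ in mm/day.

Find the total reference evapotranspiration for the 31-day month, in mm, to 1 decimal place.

ET₀ = 0.31 × (0.46 × 23.9 + 8.13) = 0.31 × 19.124 = 5.9284 mm/d
Monthly total = 5.9284 × 31 = 183.780 mm

183.8 mm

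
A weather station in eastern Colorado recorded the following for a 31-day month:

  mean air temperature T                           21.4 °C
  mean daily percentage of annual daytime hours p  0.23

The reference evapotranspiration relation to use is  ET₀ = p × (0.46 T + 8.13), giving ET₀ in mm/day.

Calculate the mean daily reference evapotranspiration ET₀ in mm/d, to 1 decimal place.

4.1 mm/d

ET₀ = 0.23 × (0.46 × 21.4 + 8.13) = 0.23 × 17.974 = 4.1340 mm/d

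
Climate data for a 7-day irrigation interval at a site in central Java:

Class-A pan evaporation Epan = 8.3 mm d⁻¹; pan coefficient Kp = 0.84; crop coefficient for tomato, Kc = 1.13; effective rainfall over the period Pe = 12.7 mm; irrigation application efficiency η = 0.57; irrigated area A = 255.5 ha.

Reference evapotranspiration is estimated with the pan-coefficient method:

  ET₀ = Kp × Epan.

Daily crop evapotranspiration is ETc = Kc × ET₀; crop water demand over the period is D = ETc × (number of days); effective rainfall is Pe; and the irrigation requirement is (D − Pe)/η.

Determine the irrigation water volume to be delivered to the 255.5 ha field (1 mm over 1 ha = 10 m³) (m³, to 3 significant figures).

190000 m³

ET₀ = 0.84 × 8.3 = 6.9720 mm/d
ETc = Kc × ET₀ = 1.13 × 6.9720 = 7.8784 mm/d
Crop demand D = ETc × 7 d = 7.8784 × 7 = 55.149 mm
D − Pe = 55.149 − 12.7 = 42.449 mm
Gross irrigation = 42.449 / 0.57 = 74.472 mm
Volume = 74.472 mm × 255.5 ha × 10 = 190276.0 m³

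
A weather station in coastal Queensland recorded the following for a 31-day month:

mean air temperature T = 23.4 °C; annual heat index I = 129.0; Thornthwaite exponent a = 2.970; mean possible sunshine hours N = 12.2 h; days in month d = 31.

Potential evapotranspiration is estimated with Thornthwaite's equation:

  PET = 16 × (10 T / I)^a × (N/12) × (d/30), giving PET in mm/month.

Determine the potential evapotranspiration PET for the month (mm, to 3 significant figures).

10T/I = 10 × 23.4 / 129.0 = 1.8140
(10T/I)^a = 1.8140^2.970 = 5.8634
Uncorrected PET = 16 × 5.8634 = 93.814 mm
Correction = (N/12)(d/30) = (12.2/12)(31/30) = 1.0506
PET = 93.814 × 1.0506 = 98.561 mm/month

98.6 mm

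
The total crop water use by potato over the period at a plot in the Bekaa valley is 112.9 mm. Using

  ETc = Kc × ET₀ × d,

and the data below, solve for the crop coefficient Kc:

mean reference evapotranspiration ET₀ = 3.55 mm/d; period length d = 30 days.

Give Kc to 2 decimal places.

1.06

ETc = Kc × ET₀ × d  ⇒  Kc = ETc / (ET₀ × d)
Kc = 112.9 / (3.55 × 30) = 112.9 / 106.50 = 1.0601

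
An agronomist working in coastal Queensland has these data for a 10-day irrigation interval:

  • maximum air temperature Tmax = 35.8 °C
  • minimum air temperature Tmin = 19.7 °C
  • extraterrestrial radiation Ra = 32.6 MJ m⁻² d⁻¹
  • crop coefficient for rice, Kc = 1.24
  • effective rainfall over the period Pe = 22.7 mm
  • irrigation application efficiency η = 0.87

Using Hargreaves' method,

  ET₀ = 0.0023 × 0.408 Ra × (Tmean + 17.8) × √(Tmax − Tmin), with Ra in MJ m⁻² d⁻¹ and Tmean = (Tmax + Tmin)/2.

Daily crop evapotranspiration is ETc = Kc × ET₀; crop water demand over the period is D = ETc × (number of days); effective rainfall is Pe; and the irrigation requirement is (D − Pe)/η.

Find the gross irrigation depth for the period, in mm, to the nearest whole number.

54 mm

Tmean = (35.8 + 19.7)/2 = 27.75 °C
0.408 Ra = 0.408 × 32.6 = 13.3008 mm/d equivalent
ET₀ = 0.0023 × 13.3008 × (27.75 + 17.8) × √16.1 = 0.0023 × 13.3008 × 45.55 × 4.0125 = 5.5913 mm/d
ETc = Kc × ET₀ = 1.24 × 5.5913 = 6.9332 mm/d
Crop demand D = ETc × 10 d = 6.9332 × 10 = 69.332 mm
D − Pe = 69.332 − 22.7 = 46.632 mm
Gross irrigation = 46.632 / 0.87 = 53.600 mm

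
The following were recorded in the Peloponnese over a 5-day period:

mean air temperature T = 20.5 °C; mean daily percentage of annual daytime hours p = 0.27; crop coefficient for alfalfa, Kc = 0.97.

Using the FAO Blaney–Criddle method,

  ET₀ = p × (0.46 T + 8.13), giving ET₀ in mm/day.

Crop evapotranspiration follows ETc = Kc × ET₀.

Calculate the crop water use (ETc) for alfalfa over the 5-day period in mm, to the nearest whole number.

23 mm

ET₀ = 0.27 × (0.46 × 20.5 + 8.13) = 0.27 × 17.560 = 4.7412 mm/d
ETc = Kc × ET₀ = 0.97 × 4.7412 = 4.5990 mm/d
Over 5 days: 4.5990 × 5 = 22.995 mm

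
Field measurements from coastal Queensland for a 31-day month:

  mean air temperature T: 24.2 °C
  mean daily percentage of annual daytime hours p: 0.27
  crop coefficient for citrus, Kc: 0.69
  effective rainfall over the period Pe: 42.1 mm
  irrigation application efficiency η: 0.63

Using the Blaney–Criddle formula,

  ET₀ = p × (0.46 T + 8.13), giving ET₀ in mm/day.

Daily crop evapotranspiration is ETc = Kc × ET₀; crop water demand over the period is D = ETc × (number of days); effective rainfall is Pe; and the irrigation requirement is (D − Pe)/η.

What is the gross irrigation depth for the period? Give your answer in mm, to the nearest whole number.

110 mm

ET₀ = 0.27 × (0.46 × 24.2 + 8.13) = 0.27 × 19.262 = 5.2007 mm/d
ETc = Kc × ET₀ = 0.69 × 5.2007 = 3.5885 mm/d
Crop demand D = ETc × 31 d = 3.5885 × 31 = 111.244 mm
D − Pe = 111.244 − 42.1 = 69.144 mm
Gross irrigation = 69.144 / 0.63 = 109.752 mm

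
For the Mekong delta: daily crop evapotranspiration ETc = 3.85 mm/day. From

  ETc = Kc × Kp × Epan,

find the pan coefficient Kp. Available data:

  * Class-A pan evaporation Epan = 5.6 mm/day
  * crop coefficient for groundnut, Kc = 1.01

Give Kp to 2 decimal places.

ETc = Kc × Kp × Epan  ⇒  Kp = ETc / (Kc × Epan)
Kp = 3.85 / (1.01 × 5.6) = 3.85 / 5.656 = 0.6807

0.68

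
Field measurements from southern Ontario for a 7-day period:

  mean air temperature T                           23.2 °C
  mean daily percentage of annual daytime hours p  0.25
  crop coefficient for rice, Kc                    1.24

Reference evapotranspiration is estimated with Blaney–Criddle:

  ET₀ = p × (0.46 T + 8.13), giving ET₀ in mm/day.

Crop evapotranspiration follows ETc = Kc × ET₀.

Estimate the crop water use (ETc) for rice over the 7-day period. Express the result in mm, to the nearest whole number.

41 mm

ET₀ = 0.25 × (0.46 × 23.2 + 8.13) = 0.25 × 18.802 = 4.7005 mm/d
ETc = Kc × ET₀ = 1.24 × 4.7005 = 5.8286 mm/d
Over 7 days: 5.8286 × 7 = 40.800 mm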